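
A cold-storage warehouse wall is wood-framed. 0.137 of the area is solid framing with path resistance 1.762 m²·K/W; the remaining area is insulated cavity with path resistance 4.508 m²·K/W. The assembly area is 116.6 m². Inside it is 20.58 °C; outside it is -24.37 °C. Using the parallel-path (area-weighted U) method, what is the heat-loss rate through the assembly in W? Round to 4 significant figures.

U_eff = 0.863/4.508 + 0.137/1.762 = 0.19144 + 0.077753 = 0.26919
R_eff = 1/U_eff = 3.7148 m²·K/W
Q = 116.6 × (20.58 − (-24.37)) / 3.7148 = 1410.9 W

1411 W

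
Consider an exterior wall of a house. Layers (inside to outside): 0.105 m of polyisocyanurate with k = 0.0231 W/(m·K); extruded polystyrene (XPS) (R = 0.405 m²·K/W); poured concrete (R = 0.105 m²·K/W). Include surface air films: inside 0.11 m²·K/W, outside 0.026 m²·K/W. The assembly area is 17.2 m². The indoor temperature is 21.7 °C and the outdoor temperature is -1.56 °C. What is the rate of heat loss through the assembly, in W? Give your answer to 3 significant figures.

77.1 W

0.105/0.0231 = 4.545
R_total = 0.11 + 4.545 + 0.405 + 0.105 + 0.026 = 5.191 m²·K/W
Q = A·ΔT/R = 17.2 × (21.7 − (-1.56)) / 5.191 = 77.06 W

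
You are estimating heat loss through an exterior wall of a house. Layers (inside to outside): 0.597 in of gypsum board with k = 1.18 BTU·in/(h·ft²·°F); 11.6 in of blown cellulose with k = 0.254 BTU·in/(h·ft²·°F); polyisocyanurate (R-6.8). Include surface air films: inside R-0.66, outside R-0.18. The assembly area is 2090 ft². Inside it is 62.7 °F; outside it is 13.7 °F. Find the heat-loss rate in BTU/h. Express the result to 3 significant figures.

0.597/1.18 = 0.5059
11.6/0.254 = 45.67
R_total = 0.66 + 0.5059 + 45.67 + 6.8 + 0.18 = 53.82 ft²·°F·h/BTU
Q = A·ΔT/R = 2090 × (62.7 − 13.7) / 53.82 = 1903 BTU/h

1900 BTU/h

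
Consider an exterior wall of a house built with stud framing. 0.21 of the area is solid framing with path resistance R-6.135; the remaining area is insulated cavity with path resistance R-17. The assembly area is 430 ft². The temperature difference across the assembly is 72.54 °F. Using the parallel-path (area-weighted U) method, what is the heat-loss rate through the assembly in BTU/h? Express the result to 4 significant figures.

2517 BTU/h

U_eff = 0.79/17 + 0.21/6.135 = 0.046471 + 0.03423 = 0.0807
R_eff = 1/U_eff = 12.392 ft²·°F·h/BTU
Q = 430 × 72.54 / 12.392 = 2517.2 BTU/h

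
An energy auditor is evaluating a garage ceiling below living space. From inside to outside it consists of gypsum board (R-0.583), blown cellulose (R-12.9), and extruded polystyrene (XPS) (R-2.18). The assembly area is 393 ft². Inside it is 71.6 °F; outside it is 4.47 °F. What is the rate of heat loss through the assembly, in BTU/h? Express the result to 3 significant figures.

1680 BTU/h

R_total = 0.583 + 12.9 + 2.18 = 15.66 ft²·°F·h/BTU
Q = A·ΔT/R = 393 × (71.6 − 4.47) / 15.66 = 1684 BTU/h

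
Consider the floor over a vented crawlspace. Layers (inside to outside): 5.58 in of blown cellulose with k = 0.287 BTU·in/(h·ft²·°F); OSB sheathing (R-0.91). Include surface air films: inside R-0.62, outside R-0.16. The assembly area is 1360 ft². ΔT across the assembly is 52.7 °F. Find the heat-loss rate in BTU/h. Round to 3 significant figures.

3390 BTU/h

5.58/0.287 = 19.44
R_total = 0.62 + 19.44 + 0.91 + 0.16 = 21.13 ft²·°F·h/BTU
Q = A·ΔT/R = 1360 × 52.7 / 21.13 = 3392 BTU/h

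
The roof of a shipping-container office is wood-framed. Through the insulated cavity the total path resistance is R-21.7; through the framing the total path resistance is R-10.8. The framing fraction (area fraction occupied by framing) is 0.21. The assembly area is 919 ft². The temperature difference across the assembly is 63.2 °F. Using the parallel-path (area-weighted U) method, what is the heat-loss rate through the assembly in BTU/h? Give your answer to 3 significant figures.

U_eff = 0.79/21.7 + 0.21/10.8 = 0.03641 + 0.01944 = 0.05585
R_eff = 1/U_eff = 17.91 ft²·°F·h/BTU
Q = 919 × 63.2 / 17.91 = 3244 BTU/h

3240 BTU/h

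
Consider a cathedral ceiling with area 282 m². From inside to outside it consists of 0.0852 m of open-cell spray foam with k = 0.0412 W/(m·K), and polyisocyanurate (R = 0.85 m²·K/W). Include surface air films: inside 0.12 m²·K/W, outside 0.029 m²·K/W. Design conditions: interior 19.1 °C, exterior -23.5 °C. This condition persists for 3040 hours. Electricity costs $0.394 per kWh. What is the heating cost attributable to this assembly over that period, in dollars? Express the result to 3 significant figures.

0.0852/0.0412 = 2.068
R_total = 0.12 + 2.068 + 0.85 + 0.029 = 3.067 m²·K/W
Q = 282 × (19.1 − (-23.5)) / 3.067 = 3917 W
E = 3917 W × 3040 h / 1000 = 11910 kWh
Cost = 11910 × 0.394 = $4692

4690 dollars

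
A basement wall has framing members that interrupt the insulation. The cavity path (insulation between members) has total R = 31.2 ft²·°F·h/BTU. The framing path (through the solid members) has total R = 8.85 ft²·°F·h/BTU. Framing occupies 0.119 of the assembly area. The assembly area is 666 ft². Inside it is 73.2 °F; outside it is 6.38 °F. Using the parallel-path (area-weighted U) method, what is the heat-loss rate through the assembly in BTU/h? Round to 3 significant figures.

U_eff = 0.881/31.2 + 0.119/8.85 = 0.02824 + 0.01345 = 0.04168
R_eff = 1/U_eff = 23.99 ft²·°F·h/BTU
Q = 666 × (73.2 − 6.38) / 23.99 = 1855 BTU/h

1860 BTU/h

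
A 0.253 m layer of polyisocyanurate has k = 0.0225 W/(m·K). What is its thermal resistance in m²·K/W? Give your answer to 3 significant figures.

11.2 m²·K/W

R = L/k = 0.253/0.0225 = 11.24 m²·K/W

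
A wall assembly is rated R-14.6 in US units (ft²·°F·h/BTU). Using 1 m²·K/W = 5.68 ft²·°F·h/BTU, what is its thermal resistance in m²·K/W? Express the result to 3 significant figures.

2.57 m²·K/W

R_SI = 14.6/5.68 = 2.57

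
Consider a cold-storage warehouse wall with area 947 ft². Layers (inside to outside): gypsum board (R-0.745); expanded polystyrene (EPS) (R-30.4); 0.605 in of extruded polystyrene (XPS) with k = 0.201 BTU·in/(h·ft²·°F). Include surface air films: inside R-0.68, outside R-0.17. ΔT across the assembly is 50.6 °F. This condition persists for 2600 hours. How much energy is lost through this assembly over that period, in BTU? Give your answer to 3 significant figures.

0.605/0.201 = 3.01
R_total = 0.68 + 0.745 + 30.4 + 3.01 + 0.17 = 35 ft²·°F·h/BTU
Q = 947 × 50.6 / 35 = 1369 BTU/h
E = 1369 × 2600 = 3559000 BTU

3560000 BTU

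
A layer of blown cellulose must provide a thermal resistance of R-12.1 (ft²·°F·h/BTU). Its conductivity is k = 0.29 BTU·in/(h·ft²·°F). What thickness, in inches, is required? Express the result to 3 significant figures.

3.51 in

L = R × k = 12.1 × 0.29 = 3.509 in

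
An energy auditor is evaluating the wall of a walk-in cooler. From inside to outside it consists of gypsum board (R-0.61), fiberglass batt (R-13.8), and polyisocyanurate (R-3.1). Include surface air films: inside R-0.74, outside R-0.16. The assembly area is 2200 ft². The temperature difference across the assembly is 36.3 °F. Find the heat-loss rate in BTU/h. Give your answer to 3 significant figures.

R_total = 0.74 + 0.61 + 13.8 + 3.1 + 0.16 = 18.41 ft²·°F·h/BTU
Q = A·ΔT/R = 2200 × 36.3 / 18.41 = 4338 BTU/h

4340 BTU/h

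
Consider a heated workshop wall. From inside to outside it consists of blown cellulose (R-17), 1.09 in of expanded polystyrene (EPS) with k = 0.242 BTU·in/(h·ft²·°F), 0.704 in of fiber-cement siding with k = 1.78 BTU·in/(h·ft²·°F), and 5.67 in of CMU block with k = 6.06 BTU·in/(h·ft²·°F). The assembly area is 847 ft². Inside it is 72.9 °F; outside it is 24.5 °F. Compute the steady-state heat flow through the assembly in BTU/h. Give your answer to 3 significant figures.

1800 BTU/h

1.09/0.242 = 4.504
0.704/1.78 = 0.3955
5.67/6.06 = 0.9356
R_total = 17 + 4.504 + 0.3955 + 0.9356 = 22.84 ft²·°F·h/BTU
Q = A·ΔT/R = 847 × (72.9 − 24.5) / 22.84 = 1795 BTU/h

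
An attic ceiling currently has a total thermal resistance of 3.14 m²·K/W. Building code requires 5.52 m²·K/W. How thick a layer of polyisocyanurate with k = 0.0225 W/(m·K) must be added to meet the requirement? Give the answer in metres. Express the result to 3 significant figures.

ΔR = 5.52 − 3.14 = 2.38 m²·K/W
L = ΔR × k = 2.38 × 0.0225 = 0.05355 m

0.0535 m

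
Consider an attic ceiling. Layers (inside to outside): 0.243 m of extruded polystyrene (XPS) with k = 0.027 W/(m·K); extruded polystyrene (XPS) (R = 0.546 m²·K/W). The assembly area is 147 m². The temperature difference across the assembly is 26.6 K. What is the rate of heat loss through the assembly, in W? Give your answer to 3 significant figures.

0.243/0.027 = 9
R_total = 9 + 0.546 = 9.546 m²·K/W
Q = A·ΔT/R = 147 × 26.6 / 9.546 = 409.6 W

410 W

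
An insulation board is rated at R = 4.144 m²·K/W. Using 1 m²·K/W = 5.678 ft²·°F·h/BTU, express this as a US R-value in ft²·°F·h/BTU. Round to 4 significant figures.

23.53 ft²·°F·h/BTU

R_US = 4.144 × 5.678 = 23.53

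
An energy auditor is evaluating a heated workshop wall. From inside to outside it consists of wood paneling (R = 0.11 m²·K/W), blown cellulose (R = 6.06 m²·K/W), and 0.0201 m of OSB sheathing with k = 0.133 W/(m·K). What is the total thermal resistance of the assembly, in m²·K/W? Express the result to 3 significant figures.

0.0201/0.133 = 0.1511
R_total = 0.11 + 6.06 + 0.1511 = 6.321 m²·K/W

6.32 m²·K/W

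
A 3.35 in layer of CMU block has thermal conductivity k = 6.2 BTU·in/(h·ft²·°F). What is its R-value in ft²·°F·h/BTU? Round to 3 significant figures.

R = L/k = 3.35/6.2 = 0.5403 ft²·°F·h/BTU

0.540 ft²·°F·h/BTU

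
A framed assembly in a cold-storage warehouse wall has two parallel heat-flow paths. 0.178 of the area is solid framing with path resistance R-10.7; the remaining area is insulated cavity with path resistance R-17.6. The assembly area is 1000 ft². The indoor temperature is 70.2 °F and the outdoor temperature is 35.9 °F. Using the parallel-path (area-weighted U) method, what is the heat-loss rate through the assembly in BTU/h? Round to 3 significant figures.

2170 BTU/h

U_eff = 0.822/17.6 + 0.178/10.7 = 0.0467 + 0.01664 = 0.06334
R_eff = 1/U_eff = 15.79 ft²·°F·h/BTU
Q = 1000 × (70.2 − 35.9) / 15.79 = 2173 BTU/h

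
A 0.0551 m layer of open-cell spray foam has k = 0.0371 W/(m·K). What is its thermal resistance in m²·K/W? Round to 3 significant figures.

R = L/k = 0.0551/0.0371 = 1.485 m²·K/W

1.49 m²·K/W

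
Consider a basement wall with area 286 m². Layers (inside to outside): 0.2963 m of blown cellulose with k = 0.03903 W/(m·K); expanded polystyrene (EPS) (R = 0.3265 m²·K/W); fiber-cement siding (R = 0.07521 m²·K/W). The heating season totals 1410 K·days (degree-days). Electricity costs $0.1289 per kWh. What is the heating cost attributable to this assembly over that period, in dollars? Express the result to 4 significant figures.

156.1 dollars

0.2963/0.03903 = 7.5916
R_total = 7.5916 + 0.3265 + 0.07521 = 7.9933 m²·K/W
E = A × HDD × 24 / R / 1000 = 286 × 1410 × 24 / 7.9933 / 1000 = 1210.8 kWh
Cost = 1210.8 × 0.1289 = $156.07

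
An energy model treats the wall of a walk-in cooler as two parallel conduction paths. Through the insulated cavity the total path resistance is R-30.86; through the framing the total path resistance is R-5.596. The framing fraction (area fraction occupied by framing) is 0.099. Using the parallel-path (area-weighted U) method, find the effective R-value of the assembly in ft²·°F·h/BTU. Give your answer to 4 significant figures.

U_eff = 0.901/30.86 + 0.099/5.596 = 0.029196 + 0.017691 = 0.046888
R_eff = 1/U_eff = 21.328 ft²·°F·h/BTU

21.33 ft²·°F·h/BTU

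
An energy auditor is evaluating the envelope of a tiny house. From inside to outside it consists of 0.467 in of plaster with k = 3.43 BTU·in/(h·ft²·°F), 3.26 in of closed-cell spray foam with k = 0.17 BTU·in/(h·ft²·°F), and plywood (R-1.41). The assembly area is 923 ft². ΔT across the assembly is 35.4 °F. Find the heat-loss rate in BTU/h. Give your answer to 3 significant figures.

0.467/3.43 = 0.1362
3.26/0.17 = 19.18
R_total = 0.1362 + 19.18 + 1.41 = 20.72 ft²·°F·h/BTU
Q = A·ΔT/R = 923 × 35.4 / 20.72 = 1577 BTU/h

1580 BTU/h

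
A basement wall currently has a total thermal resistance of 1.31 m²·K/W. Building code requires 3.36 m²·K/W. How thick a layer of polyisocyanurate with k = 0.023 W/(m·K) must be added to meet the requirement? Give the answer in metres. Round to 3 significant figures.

0.0471 m

ΔR = 3.36 − 1.31 = 2.05 m²·K/W
L = ΔR × k = 2.05 × 0.023 = 0.04715 m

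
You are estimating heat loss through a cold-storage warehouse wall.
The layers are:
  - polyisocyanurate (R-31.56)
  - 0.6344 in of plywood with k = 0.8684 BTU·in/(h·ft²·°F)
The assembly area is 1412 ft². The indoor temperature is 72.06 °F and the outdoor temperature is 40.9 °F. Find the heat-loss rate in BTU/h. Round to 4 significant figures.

0.6344/0.8684 = 0.73054
R_total = 31.56 + 0.73054 = 32.291 ft²·°F·h/BTU
Q = A·ΔT/R = 1412 × (72.06 − 40.9) / 32.291 = 1362.6 BTU/h

1363 BTU/h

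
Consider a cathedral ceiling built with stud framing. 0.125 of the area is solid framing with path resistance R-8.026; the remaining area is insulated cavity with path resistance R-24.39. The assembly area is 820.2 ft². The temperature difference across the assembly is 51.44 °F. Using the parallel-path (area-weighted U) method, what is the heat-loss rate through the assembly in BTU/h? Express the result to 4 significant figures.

U_eff = 0.875/24.39 + 0.125/8.026 = 0.035875 + 0.015574 = 0.05145
R_eff = 1/U_eff = 19.436 ft²·°F·h/BTU
Q = 820.2 × 51.44 / 19.436 = 2170.7 BTU/h

2171 BTU/h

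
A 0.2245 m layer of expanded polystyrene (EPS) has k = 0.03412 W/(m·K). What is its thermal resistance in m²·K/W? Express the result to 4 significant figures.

6.580 m²·K/W

R = L/k = 0.2245/0.03412 = 6.5797 m²·K/W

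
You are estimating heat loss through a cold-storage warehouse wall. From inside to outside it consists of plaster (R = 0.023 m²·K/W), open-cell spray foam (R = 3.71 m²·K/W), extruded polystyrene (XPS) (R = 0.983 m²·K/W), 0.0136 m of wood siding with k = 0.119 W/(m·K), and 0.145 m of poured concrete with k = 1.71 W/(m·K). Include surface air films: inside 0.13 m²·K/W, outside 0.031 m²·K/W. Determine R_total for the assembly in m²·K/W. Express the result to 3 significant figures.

5.08 m²·K/W

0.0136/0.119 = 0.1143
0.145/1.71 = 0.0848
R_total = 0.13 + 0.023 + 3.71 + 0.983 + 0.1143 + 0.0848 + 0.031 = 5.076 m²·K/W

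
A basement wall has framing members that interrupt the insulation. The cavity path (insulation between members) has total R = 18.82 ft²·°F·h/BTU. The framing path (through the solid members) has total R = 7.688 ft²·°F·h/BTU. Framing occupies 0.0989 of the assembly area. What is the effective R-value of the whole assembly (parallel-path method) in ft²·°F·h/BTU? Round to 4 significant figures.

16.46 ft²·°F·h/BTU

U_eff = 0.9011/18.82 + 0.0989/7.688 = 0.04788 + 0.012864 = 0.060744
R_eff = 1/U_eff = 16.462 ft²·°F·h/BTU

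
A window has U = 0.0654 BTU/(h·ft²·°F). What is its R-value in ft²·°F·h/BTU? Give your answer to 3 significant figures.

15.3 ft²·°F·h/BTU

R = 1/U = 1/0.0654 = 15.29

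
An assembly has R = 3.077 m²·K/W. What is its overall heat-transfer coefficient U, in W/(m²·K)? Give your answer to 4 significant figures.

0.3250 W/(m²·K)

U = 1/R = 1/3.077 = 0.32499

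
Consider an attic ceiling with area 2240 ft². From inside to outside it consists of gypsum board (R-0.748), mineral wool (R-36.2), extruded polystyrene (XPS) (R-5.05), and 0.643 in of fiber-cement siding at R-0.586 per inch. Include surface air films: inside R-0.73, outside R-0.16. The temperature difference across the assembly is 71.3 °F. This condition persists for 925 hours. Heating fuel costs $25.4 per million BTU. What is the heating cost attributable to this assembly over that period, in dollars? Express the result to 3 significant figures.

86.7 dollars

0.643 × 0.586 = 0.3768
R_total = 0.73 + 0.748 + 36.2 + 5.05 + 0.3768 + 0.16 = 43.26 ft²·°F·h/BTU
Q = 2240 × 71.3 / 43.26 = 3691 BTU/h
E = 3691 × 925 = 3415000 BTU
Cost = 3415000/10⁶ × 25.4 = $86.73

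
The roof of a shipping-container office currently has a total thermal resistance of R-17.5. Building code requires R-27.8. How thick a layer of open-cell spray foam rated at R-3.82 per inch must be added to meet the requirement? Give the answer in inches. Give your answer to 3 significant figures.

ΔR = 27.8 − 17.5 = 10.3 ft²·°F·h/BTU
L = ΔR / (R/in) = 10.3/3.82 = 2.696 in

2.70 in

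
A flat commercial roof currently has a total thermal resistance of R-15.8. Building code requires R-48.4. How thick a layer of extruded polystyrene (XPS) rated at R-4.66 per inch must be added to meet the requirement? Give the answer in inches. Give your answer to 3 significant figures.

ΔR = 48.4 − 15.8 = 32.6 ft²·°F·h/BTU
L = ΔR / (R/in) = 32.6/4.66 = 6.996 in

7.00 in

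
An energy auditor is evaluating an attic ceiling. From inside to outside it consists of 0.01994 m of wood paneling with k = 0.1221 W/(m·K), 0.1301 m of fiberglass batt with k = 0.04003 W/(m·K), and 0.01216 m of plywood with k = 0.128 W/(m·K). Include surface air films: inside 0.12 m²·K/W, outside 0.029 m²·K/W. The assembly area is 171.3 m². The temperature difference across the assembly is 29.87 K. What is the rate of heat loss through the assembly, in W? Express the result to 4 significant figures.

1399 W

0.01994/0.1221 = 0.16331
0.1301/0.04003 = 3.2501
0.01216/0.128 = 0.095
R_total = 0.12 + 0.16331 + 3.2501 + 0.095 + 0.029 = 3.6574 m²·K/W
Q = A·ΔT/R = 171.3 × 29.87 / 3.6574 = 1399 W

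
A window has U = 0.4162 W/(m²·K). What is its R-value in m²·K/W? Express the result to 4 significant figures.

2.403 m²·K/W

R = 1/U = 1/0.4162 = 2.4027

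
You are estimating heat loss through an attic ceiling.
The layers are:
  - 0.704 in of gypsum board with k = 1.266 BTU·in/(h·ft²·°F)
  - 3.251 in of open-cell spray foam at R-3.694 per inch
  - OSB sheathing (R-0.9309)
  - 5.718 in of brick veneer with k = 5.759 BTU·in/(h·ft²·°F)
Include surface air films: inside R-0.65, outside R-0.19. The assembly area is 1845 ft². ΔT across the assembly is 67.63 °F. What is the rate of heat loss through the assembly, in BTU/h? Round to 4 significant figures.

8140 BTU/h

0.704/1.266 = 0.55608
3.251 × 3.694 = 12.009
5.718/5.759 = 0.99288
R_total = 0.65 + 0.55608 + 12.009 + 0.9309 + 0.99288 + 0.19 = 15.329 ft²·°F·h/BTU
Q = A·ΔT/R = 1845 × 67.63 / 15.329 = 8139.9 BTU/h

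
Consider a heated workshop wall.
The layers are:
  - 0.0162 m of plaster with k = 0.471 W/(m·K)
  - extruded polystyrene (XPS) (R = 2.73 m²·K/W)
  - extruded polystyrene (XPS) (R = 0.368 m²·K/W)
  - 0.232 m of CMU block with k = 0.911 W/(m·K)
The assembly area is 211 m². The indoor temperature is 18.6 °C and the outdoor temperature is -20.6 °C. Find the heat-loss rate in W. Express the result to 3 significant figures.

0.0162/0.471 = 0.03439
0.232/0.911 = 0.2547
R_total = 0.03439 + 2.73 + 0.368 + 0.2547 = 3.387 m²·K/W
Q = A·ΔT/R = 211 × (18.6 − (-20.6)) / 3.387 = 2442 W

2440 W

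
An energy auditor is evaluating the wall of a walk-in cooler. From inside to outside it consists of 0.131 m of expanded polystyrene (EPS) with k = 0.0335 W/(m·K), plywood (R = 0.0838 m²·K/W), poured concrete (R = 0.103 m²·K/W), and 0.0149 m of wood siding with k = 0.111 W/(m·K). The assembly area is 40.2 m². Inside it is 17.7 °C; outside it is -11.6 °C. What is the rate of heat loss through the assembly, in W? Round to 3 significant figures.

278 W

0.131/0.0335 = 3.91
0.0149/0.111 = 0.1342
R_total = 3.91 + 0.0838 + 0.103 + 0.1342 = 4.231 m²·K/W
Q = A·ΔT/R = 40.2 × (17.7 − (-11.6)) / 4.231 = 278.4 W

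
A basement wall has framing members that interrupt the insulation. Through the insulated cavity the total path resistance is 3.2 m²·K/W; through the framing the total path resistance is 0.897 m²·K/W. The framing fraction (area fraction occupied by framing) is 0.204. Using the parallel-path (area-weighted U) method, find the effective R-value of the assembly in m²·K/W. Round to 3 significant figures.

2.10 m²·K/W

U_eff = 0.796/3.2 + 0.204/0.897 = 0.2487 + 0.2274 = 0.4762
R_eff = 1/U_eff = 2.1 m²·K/W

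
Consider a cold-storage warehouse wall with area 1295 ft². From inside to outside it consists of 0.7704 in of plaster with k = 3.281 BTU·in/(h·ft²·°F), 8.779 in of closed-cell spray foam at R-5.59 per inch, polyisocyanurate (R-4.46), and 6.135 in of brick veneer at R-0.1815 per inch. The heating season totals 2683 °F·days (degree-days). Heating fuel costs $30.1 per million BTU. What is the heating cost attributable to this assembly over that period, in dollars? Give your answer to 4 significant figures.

0.7704/3.281 = 0.23481
8.779 × 5.59 = 49.075
6.135 × 0.1815 = 1.1135
R_total = 0.23481 + 49.075 + 4.46 + 1.1135 = 54.883 ft²·°F·h/BTU
E = A × HDD × 24 / R = 1295 × 2683 × 24 / 54.883 = 1519400 BTU
Cost = 1519400/10⁶ × 30.1 = $45.733

45.73 dollars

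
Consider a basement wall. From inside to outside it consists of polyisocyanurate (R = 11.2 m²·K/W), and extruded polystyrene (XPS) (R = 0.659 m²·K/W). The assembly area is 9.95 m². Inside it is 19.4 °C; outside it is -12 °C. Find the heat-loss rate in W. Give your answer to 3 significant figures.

R_total = 11.2 + 0.659 = 11.86 m²·K/W
Q = A·ΔT/R = 9.95 × (19.4 − (-12)) / 11.86 = 26.35 W

26.3 W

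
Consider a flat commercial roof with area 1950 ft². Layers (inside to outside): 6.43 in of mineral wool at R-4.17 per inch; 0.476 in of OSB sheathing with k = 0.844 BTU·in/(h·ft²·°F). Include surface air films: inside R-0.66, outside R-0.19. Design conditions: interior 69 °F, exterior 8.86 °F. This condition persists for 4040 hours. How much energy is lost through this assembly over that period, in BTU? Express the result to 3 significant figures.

16800000 BTU

6.43 × 4.17 = 26.81
0.476/0.844 = 0.564
R_total = 0.66 + 26.81 + 0.564 + 0.19 = 28.23 ft²·°F·h/BTU
Q = 1950 × (69 − 8.86) / 28.23 = 4155 BTU/h
E = 4155 × 4040 = 16780000 BTU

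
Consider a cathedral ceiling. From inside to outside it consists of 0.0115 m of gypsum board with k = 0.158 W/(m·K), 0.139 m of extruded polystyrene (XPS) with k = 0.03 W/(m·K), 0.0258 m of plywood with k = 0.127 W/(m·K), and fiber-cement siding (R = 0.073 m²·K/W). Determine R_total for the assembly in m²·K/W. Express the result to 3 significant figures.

4.98 m²·K/W

0.0115/0.158 = 0.07278
0.139/0.03 = 4.633
0.0258/0.127 = 0.2031
R_total = 0.07278 + 4.633 + 0.2031 + 0.073 = 4.982 m²·K/W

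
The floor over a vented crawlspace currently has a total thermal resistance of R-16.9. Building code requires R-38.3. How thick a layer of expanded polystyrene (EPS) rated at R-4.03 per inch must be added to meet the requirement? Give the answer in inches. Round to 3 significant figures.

ΔR = 38.3 − 16.9 = 21.4 ft²·°F·h/BTU
L = ΔR / (R/in) = 21.4/4.03 = 5.31 in

5.31 in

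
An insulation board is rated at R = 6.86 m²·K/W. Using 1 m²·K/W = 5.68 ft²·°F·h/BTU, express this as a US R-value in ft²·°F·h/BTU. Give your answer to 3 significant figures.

39.0 ft²·°F·h/BTU

R_US = 6.86 × 5.68 = 38.96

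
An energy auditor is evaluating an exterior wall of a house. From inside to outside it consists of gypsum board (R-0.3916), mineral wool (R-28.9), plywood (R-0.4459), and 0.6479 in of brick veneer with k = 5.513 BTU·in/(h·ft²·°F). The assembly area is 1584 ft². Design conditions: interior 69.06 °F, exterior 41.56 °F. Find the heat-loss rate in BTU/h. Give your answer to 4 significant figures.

1459 BTU/h

0.6479/5.513 = 0.11752
R_total = 0.3916 + 28.9 + 0.4459 + 0.11752 = 29.855 ft²·°F·h/BTU
Q = A·ΔT/R = 1584 × (69.06 − 41.56) / 29.855 = 1459.1 BTU/h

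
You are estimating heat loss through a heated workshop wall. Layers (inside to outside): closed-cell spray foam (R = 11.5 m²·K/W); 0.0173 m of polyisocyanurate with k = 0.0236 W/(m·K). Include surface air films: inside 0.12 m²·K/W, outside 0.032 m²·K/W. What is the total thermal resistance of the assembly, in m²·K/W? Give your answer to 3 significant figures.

12.4 m²·K/W

0.0173/0.0236 = 0.7331
R_total = 0.12 + 11.5 + 0.7331 + 0.032 = 12.39 m²·K/W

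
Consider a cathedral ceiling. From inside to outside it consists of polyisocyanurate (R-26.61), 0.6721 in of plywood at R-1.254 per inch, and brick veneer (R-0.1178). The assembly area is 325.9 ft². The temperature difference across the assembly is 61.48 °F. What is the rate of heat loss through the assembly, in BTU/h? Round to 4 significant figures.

0.6721 × 1.254 = 0.84281
R_total = 26.61 + 0.84281 + 0.1178 = 27.571 ft²·°F·h/BTU
Q = A·ΔT/R = 325.9 × 61.48 / 27.571 = 726.73 BTU/h

726.7 BTU/h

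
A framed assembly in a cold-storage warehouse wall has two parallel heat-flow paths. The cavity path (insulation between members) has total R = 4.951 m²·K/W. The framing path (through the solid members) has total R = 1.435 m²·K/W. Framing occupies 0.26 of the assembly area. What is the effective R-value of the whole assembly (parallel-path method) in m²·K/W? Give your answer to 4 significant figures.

3.024 m²·K/W

U_eff = 0.74/4.951 + 0.26/1.435 = 0.14946 + 0.18118 = 0.33065
R_eff = 1/U_eff = 3.0244 m²·K/W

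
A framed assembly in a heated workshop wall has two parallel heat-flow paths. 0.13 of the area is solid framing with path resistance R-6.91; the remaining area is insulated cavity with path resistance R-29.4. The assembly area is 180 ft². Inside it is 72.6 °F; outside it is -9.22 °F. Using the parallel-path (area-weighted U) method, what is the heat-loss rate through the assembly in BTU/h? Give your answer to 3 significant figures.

U_eff = 0.87/29.4 + 0.13/6.91 = 0.02959 + 0.01881 = 0.04841
R_eff = 1/U_eff = 20.66 ft²·°F·h/BTU
Q = 180 × (72.6 − (-9.22)) / 20.66 = 712.9 BTU/h

713 BTU/h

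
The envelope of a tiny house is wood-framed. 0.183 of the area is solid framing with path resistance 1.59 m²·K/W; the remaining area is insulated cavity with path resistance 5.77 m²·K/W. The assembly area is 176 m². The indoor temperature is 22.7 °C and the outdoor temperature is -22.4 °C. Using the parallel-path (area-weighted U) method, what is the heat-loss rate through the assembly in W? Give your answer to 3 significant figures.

2040 W

U_eff = 0.817/5.77 + 0.183/1.59 = 0.1416 + 0.1151 = 0.2567
R_eff = 1/U_eff = 3.896 m²·K/W
Q = 176 × (22.7 − (-22.4)) / 3.896 = 2037 W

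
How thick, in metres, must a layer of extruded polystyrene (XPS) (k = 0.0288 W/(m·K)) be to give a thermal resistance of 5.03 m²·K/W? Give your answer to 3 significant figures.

0.145 m

L = R·k = 5.03 × 0.0288 = 0.1449 m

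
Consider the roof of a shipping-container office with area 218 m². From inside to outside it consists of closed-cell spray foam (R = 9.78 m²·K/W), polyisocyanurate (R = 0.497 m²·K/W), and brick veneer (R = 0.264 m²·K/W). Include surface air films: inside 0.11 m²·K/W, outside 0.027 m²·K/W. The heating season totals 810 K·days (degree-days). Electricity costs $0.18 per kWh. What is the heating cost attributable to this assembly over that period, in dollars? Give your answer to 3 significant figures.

71.4 dollars

R_total = 0.11 + 9.78 + 0.497 + 0.264 + 0.027 = 10.68 m²·K/W
E = A × HDD × 24 / R / 1000 = 218 × 810 × 24 / 10.68 / 1000 = 396.9 kWh
Cost = 396.9 × 0.18 = $71.44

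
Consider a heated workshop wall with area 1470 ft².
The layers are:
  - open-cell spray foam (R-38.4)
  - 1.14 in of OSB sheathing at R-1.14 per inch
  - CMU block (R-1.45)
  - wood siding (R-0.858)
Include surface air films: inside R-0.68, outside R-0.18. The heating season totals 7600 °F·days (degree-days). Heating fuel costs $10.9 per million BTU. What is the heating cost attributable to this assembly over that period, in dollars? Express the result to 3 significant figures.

68.2 dollars

1.14 × 1.14 = 1.3
R_total = 0.68 + 38.4 + 1.3 + 1.45 + 0.858 + 0.18 = 42.87 ft²·°F·h/BTU
E = A × HDD × 24 / R = 1470 × 7600 × 24 / 42.87 = 6255000 BTU
Cost = 6255000/10⁶ × 10.9 = $68.18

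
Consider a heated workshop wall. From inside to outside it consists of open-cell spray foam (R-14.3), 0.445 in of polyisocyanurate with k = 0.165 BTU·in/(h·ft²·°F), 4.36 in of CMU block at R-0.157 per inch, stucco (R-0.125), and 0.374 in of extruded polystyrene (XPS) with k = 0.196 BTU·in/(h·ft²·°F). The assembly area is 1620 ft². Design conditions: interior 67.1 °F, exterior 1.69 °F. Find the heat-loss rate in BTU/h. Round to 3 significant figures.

0.445/0.165 = 2.697
4.36 × 0.157 = 0.6845
0.374/0.196 = 1.908
R_total = 14.3 + 2.697 + 0.6845 + 0.125 + 1.908 = 19.71 ft²·°F·h/BTU
Q = A·ΔT/R = 1620 × (67.1 − 1.69) / 19.71 = 5375 BTU/h

5370 BTU/h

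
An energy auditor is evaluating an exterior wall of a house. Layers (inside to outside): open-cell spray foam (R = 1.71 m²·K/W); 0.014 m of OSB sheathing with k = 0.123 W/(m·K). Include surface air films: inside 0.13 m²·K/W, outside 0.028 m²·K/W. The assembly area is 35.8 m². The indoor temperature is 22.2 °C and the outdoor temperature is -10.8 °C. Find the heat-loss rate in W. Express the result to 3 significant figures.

0.014/0.123 = 0.1138
R_total = 0.13 + 1.71 + 0.1138 + 0.028 = 1.982 m²·K/W
Q = A·ΔT/R = 35.8 × (22.2 − (-10.8)) / 1.982 = 596.1 W

596 W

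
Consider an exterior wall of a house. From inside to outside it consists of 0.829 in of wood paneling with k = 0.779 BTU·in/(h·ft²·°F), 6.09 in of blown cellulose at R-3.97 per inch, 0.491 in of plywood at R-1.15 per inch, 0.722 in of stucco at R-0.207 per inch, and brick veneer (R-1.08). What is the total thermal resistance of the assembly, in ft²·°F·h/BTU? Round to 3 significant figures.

27.0 ft²·°F·h/BTU

0.829/0.779 = 1.064
6.09 × 3.97 = 24.18
0.491 × 1.15 = 0.5646
0.722 × 0.207 = 0.1495
R_total = 1.064 + 24.18 + 0.5646 + 0.1495 + 1.08 = 27.04 ft²·°F·h/BTU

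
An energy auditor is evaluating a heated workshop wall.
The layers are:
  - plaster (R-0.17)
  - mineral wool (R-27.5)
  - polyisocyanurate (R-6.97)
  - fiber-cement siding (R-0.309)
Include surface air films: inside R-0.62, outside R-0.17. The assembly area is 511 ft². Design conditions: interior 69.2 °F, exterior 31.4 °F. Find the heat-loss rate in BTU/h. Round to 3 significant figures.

R_total = 0.62 + 0.17 + 27.5 + 6.97 + 0.309 + 0.17 = 35.74 ft²·°F·h/BTU
Q = A·ΔT/R = 511 × (69.2 − 31.4) / 35.74 = 540.5 BTU/h

540 BTU/h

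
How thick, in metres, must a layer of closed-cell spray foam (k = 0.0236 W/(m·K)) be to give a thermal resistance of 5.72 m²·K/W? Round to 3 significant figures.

0.135 m

L = R·k = 5.72 × 0.0236 = 0.135 m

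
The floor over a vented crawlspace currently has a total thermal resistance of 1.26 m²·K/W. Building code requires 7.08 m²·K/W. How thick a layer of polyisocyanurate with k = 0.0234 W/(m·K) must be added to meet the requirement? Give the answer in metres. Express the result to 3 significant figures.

0.136 m

ΔR = 7.08 − 1.26 = 5.82 m²·K/W
L = ΔR × k = 5.82 × 0.0234 = 0.1362 m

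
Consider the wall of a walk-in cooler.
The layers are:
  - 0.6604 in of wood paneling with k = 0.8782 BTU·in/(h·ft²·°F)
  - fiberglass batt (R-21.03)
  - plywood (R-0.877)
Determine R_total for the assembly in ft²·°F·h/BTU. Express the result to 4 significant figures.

22.66 ft²·°F·h/BTU

0.6604/0.8782 = 0.75199
R_total = 0.75199 + 21.03 + 0.877 = 22.659 ft²·°F·h/BTU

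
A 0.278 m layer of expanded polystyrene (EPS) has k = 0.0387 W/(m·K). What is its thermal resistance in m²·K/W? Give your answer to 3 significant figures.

R = L/k = 0.278/0.0387 = 7.183 m²·K/W

7.18 m²·K/W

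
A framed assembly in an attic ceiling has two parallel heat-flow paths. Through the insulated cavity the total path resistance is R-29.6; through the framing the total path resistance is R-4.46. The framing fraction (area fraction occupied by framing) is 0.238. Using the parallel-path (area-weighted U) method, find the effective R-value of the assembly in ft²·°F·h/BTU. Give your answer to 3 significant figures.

U_eff = 0.762/29.6 + 0.238/4.46 = 0.02574 + 0.05336 = 0.07911
R_eff = 1/U_eff = 12.64 ft²·°F·h/BTU

12.6 ft²·°F·h/BTU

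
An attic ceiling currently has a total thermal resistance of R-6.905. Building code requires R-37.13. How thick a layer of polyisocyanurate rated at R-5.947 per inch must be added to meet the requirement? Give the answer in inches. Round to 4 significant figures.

ΔR = 37.13 − 6.905 = 30.225 ft²·°F·h/BTU
L = ΔR / (R/in) = 30.225/5.947 = 5.0824 in

5.082 in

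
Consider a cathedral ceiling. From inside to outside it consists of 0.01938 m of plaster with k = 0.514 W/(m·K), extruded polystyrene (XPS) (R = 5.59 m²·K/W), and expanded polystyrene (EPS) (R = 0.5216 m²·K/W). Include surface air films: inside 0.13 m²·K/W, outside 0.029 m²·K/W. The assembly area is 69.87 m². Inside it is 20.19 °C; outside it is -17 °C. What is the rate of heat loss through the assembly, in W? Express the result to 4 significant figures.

411.9 W

0.01938/0.514 = 0.037704
R_total = 0.13 + 0.037704 + 5.59 + 0.5216 + 0.029 = 6.3083 m²·K/W
Q = A·ΔT/R = 69.87 × (20.19 − (-17)) / 6.3083 = 411.91 W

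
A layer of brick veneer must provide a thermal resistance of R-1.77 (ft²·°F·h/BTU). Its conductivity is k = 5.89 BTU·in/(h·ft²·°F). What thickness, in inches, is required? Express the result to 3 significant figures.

10.4 in

L = R × k = 1.77 × 5.89 = 10.43 in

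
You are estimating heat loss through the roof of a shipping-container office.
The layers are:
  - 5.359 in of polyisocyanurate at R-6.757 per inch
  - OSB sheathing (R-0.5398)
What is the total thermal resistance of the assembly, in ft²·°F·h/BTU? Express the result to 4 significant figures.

36.75 ft²·°F·h/BTU

5.359 × 6.757 = 36.211
R_total = 36.211 + 0.5398 = 36.751 ft²·°F·h/BTU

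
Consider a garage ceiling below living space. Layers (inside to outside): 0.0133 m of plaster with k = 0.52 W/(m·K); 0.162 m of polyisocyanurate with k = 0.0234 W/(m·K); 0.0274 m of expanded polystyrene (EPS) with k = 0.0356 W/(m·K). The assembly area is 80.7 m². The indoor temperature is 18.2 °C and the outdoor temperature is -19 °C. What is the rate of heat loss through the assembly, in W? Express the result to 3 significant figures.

0.0133/0.52 = 0.02558
0.162/0.0234 = 6.923
0.0274/0.0356 = 0.7697
R_total = 0.02558 + 6.923 + 0.7697 = 7.718 m²·K/W
Q = A·ΔT/R = 80.7 × (18.2 − (-19)) / 7.718 = 389 W

389 W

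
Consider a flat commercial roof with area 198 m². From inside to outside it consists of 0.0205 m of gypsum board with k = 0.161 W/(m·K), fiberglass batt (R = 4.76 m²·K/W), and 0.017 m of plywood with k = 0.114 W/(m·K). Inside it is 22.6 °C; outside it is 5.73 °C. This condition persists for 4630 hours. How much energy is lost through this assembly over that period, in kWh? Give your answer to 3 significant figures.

0.0205/0.161 = 0.1273
0.017/0.114 = 0.1491
R_total = 0.1273 + 4.76 + 0.1491 = 5.036 m²·K/W
Q = 198 × (22.6 − 5.73) / 5.036 = 663.2 W
E = 663.2 W × 4630 h / 1000 = 3071 kWh

3070 kWh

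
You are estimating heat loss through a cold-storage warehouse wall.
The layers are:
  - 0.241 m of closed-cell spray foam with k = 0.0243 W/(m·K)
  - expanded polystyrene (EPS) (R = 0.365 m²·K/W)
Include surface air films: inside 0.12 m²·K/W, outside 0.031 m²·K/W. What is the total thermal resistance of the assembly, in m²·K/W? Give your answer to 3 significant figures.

0.241/0.0243 = 9.918
R_total = 0.12 + 9.918 + 0.365 + 0.031 = 10.43 m²·K/W

10.4 m²·K/W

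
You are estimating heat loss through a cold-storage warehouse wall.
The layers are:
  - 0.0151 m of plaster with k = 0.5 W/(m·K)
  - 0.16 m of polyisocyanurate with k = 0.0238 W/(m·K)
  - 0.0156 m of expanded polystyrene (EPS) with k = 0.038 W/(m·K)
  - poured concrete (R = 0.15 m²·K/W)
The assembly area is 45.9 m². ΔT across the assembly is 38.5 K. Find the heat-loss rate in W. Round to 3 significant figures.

242 W

0.0151/0.5 = 0.0302
0.16/0.0238 = 6.723
0.0156/0.038 = 0.4105
R_total = 0.0302 + 6.723 + 0.4105 + 0.15 = 7.313 m²·K/W
Q = A·ΔT/R = 45.9 × 38.5 / 7.313 = 241.6 W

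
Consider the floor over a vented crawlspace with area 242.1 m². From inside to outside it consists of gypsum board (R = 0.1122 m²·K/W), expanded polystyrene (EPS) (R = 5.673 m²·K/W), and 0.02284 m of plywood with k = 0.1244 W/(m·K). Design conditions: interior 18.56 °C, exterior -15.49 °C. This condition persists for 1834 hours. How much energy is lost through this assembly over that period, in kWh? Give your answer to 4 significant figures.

2533 kWh

0.02284/0.1244 = 0.1836
R_total = 0.1122 + 5.673 + 0.1836 = 5.9688 m²·K/W
Q = 242.1 × (18.56 − (-15.49)) / 5.9688 = 1381.1 W
E = 1381.1 W × 1834 h / 1000 = 2532.9 kWh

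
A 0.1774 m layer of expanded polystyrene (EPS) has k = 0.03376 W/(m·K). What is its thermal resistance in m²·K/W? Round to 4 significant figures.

R = L/k = 0.1774/0.03376 = 5.2547 m²·K/W

5.255 m²·K/W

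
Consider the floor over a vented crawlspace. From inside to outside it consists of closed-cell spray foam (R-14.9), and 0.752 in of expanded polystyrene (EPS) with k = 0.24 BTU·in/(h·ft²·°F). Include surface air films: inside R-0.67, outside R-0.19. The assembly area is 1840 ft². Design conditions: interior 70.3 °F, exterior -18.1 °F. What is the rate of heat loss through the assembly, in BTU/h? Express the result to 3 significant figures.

8610 BTU/h

0.752/0.24 = 3.133
R_total = 0.67 + 14.9 + 3.133 + 0.19 = 18.89 ft²·°F·h/BTU
Q = A·ΔT/R = 1840 × (70.3 − (-18.1)) / 18.89 = 8609 BTU/h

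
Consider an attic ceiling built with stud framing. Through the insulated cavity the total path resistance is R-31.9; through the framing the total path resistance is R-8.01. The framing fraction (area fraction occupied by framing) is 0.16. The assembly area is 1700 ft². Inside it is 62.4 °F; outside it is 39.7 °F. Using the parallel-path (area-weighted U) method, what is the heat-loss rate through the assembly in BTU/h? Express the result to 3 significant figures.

1790 BTU/h

U_eff = 0.84/31.9 + 0.16/8.01 = 0.02633 + 0.01998 = 0.04631
R_eff = 1/U_eff = 21.59 ft²·°F·h/BTU
Q = 1700 × (62.4 − 39.7) / 21.59 = 1787 BTU/h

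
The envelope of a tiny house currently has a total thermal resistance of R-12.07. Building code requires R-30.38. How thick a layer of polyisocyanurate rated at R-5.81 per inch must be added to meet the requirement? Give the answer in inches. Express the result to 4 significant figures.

3.151 in

ΔR = 30.38 − 12.07 = 18.31 ft²·°F·h/BTU
L = ΔR / (R/in) = 18.31/5.81 = 3.1515 in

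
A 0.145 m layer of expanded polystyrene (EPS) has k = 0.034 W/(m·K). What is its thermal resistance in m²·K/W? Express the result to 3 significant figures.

R = L/k = 0.145/0.034 = 4.265 m²·K/W

4.26 m²·K/W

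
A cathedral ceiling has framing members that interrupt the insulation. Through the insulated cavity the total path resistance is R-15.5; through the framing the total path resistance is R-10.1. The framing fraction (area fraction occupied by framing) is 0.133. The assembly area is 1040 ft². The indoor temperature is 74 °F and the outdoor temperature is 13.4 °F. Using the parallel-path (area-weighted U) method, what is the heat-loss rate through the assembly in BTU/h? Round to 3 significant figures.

4360 BTU/h

U_eff = 0.867/15.5 + 0.133/10.1 = 0.05594 + 0.01317 = 0.0691
R_eff = 1/U_eff = 14.47 ft²·°F·h/BTU
Q = 1040 × (74 − 13.4) / 14.47 = 4355 BTU/h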